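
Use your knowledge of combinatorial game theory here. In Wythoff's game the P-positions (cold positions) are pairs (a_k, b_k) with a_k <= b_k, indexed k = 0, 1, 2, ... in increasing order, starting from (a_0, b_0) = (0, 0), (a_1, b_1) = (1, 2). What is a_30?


By Wythoff's theorem, a_k = floor(k * phi) and b_k = floor(k * phi^2) = a_k + k, where phi = (1 + sqrt(5))/2 is the golden ratio.
phi = (1 + sqrt(5))/2 = 1.618034
k = 30
k * phi = 30 * 1.618034 = 48.541020
a_30 = floor(k * phi) = 48

48


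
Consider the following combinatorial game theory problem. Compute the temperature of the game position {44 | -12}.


The game is {44 | -12}, a switch {a | b} with numbers a > b.
Cooling {a | b} by t gives {a - t | b + t}, which stops being hot when a - t = b + t, i.e. at t = (a - b)/2. So the temperature of a switch is (a - b)/2.
Temperature = (Left option - Right option) / 2
= (44 - (-12)) / 2
= 56 / 2
= 28

28


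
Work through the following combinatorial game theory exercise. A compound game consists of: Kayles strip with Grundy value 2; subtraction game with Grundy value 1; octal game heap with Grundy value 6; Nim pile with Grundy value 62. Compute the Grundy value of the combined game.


By the Sprague-Grundy theorem, the Grundy value of a sum of games is the XOR of individual Grundy values.
Kayles strip: Grundy value = 2. Running XOR: 0 XOR 2 = 2
subtraction game: Grundy value = 1. Running XOR: 2 XOR 1 = 3
octal game heap: Grundy value = 6. Running XOR: 3 XOR 6 = 5
Nim pile: Grundy value = 62. Running XOR: 5 XOR 62 = 59
The combined Grundy value is 59.

59


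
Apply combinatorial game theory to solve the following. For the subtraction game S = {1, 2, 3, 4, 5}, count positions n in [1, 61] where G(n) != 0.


Subtraction set S = {1, 2, 3, 4, 5}, so G(n) = n mod 6.
G(n) = 0 when n is a multiple of 6.
Multiples of 6 in [1, 61]: 10
N-positions (nonzero Grundy) = 61 - 10 = 51

51


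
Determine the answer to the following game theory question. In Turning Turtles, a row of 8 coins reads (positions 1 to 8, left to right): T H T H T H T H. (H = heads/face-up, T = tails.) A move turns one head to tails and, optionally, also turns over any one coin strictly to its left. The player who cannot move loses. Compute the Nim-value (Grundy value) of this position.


Coins: T H T H T H T H
Key fact: a single head at position k behaves exactly like a Nim heap of size k (turning it to T and optionally flipping a coin at j < k corresponds to moving the heap from k to j, or to 0), and heads combine as a disjunctive sum (two heads at the same place would cancel, matching j XOR j = 0). So the Nim-value is the XOR of the 1-indexed positions of the heads.
Face-up positions (1-indexed): [2, 4, 6, 8]
XOR 0 with 2: 0 XOR 2 = 2
XOR 2 with 4: 2 XOR 4 = 6
XOR 6 with 6: 6 XOR 6 = 0
XOR 0 with 8: 0 XOR 8 = 8
Nim-value = 8

8


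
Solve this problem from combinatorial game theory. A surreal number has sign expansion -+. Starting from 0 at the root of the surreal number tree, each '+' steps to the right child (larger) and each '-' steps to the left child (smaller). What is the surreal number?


Sign expansion: -+
Rule: track bounds (lo, hi), initially (-inf, +inf). On '+', the current value becomes lo and we move to the simplest number in (value, hi): value + 1 if hi = +inf, otherwise the midpoint (value + hi)/2. On '-', the current value becomes hi and we move to value - 1 if lo = -inf, otherwise the midpoint (lo + value)/2.
Start at 0.
Step 1: sign = -, move left. Bounds: (-inf, 0). Value = -1
Step 2: sign = +, move right. Bounds: (-1, 0). Value = -1/2
The surreal number with sign expansion -+ is -1/2.

-1/2


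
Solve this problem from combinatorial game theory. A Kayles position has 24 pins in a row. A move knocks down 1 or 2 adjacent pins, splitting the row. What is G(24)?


Kayles: a move removes 1 or 2 adjacent pins from a contiguous row.
Removing pins from a row of k leaves two independent rows (a, b) with a + b = k - 1 (one pin) or a + b = k - 2 (two pins); an end removal gives a = 0.
By Sprague-Grundy, G(k) = mex{ G(a) XOR G(b) } over all these splits. G(0) = 0.
G(1): splits (0,0):0^0=0 -> mex({0}) = 1
G(2): splits (0,1):0^1=1 (0,0):0^0=0 -> mex({0, 1}) = 2
G(3): splits (0,2):0^2=2 (1,1):1^1=0 (0,1):0^1=1 -> mex({0, 1, 2}) = 3
G(4): splits (0,3):0^3=3 (1,2):1^2=3 (0,2):0^2=2 (1,1):1^1=0 -> mex({0, 2, 3}) = 1
G(5): splits (0,4):0^1=1 (1,3):1^3=2 (2,2):2^2=0 (0,3):0^3=3 (1,2):1^2=3 -> mex({0, 1, 2, 3}) = 4
G(6) = mex({0, 1, 2, 4}) = 3
G(7) = mex({0, 1, 3, 4, 5}) = 2
G(8) = mex({0, 2, 3, 5, 6}) = 1
G(9) = mex({0, 1, 2, 3, 6, 7}) = 4
G(10) = mex({0, 1, 3, 4, 5, 7}) = 2
G(11) = mex({0, 1, 2, 3, 4, 5}) = 6
G(12) = mex({0, 1, 2, 3, 5, 6, 7}) = 4
G(13) = mex({0, 2, 3, 4, 6, 7}) = 1
G(14) = mex({0, 1, 4, 5, 6, 7}) = 2
G(15) = mex({0, 1, 2, 3, 4, 5, 6}) = 7
G(16) = mex({0, 2, 3, 5, 6, 7}) = 1
G(17) = mex({0, 1, 2, 3, 5, 6, 7}) = 4
G(18) = mex({0, 1, 2, 4, 5, 6}) = 3
G(19) = mex({0, 1, 3, 4, 5, 7}) = 2
G(20) = mex({0, 2, 3, 4, 5, 6, 7}) = 1
G(21) = mex({0, 1, 2, 3, 5, 6, 7}) = 4
G(22) = mex({0, 1, 2, 3, 4, 5, 7}) = 6
G(23) = mex({0, 1, 2, 3, 4, 5, 6}) = 7
G(24) = mex({0, 1, 2, 3, 5, 6, 7}) = 4
Therefore G(24) = 4.

4


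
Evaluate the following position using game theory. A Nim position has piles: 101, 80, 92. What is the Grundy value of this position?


We need the XOR (exclusive or) of all pile sizes.
After XOR-ing pile 1 (size 101): 0 XOR 101 = 101
After XOR-ing pile 2 (size 80): 101 XOR 80 = 53
After XOR-ing pile 3 (size 92): 53 XOR 92 = 105
The Nim-value of this position is 105.

105


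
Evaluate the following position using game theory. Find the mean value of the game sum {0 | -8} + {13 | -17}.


G1 = {0 | -8}, G2 = {13 | -17}
Each is a switch {a | b} with numbers a > b; its mean value is (a + b)/2, and mean value is additive over game sums: m(G1 + G2) = m(G1) + m(G2).
Mean of G1 = (0 + (-8))/2 = -8/2 = -4
Mean of G2 = (13 + (-17))/2 = -4/2 = -2
Mean of G1 + G2 = -4 + -2 = -6

-6


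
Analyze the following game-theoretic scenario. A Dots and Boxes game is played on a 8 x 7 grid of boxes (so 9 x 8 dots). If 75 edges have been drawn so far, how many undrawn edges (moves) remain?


Grid: 8 x 7 boxes, i.e. 9 rows and 8 columns of dots.
Horizontal edges: (rows + 1) * cols = 9 * 7 = 63
Vertical edges: rows * (cols + 1) = 8 * 8 = 64
Total edges: 63 + 64 = 127
Edges drawn: 75
Remaining: 127 - 75 = 52

52


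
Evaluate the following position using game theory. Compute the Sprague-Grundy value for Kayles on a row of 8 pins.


Kayles: a move removes 1 or 2 adjacent pins from a contiguous row.
Removing pins from a row of k leaves two independent rows (a, b) with a + b = k - 1 (one pin) or a + b = k - 2 (two pins); an end removal gives a = 0.
By Sprague-Grundy, G(k) = mex{ G(a) XOR G(b) } over all these splits. G(0) = 0.
G(1): splits (0,0):0^0=0 -> mex({0}) = 1
G(2): splits (0,1):0^1=1 (0,0):0^0=0 -> mex({0, 1}) = 2
G(3): splits (0,2):0^2=2 (1,1):1^1=0 (0,1):0^1=1 -> mex({0, 1, 2}) = 3
G(4): splits (0,3):0^3=3 (1,2):1^2=3 (0,2):0^2=2 (1,1):1^1=0 -> mex({0, 2, 3}) = 1
G(5): splits (0,4):0^1=1 (1,3):1^3=2 (2,2):2^2=0 (0,3):0^3=3 (1,2):1^2=3 -> mex({0, 1, 2, 3}) = 4
G(6) = mex({0, 1, 2, 4}) = 3
G(7) = mex({0, 1, 3, 4, 5}) = 2
G(8) = mex({0, 2, 3, 5, 6}) = 1
Therefore G(8) = 1.

1


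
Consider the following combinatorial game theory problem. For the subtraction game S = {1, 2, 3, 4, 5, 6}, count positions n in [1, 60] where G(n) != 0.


Subtraction set S = {1, 2, 3, 4, 5, 6}, so G(n) = n mod 7.
G(n) = 0 when n is a multiple of 7.
Multiples of 7 in [1, 60]: 8
N-positions (nonzero Grundy) = 60 - 8 = 52

52


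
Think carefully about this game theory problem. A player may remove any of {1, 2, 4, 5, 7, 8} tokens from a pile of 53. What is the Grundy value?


The subtraction set is S = {1, 2, 4, 5, 7, 8}.
G(k) = mex{ G(k - s) : s in S, s <= k }. We compute iteratively: G(0) = 0.
G(1) = mex({0}) = 1
G(2) = mex({0, 1}) = 2
G(3) = mex({1, 2}) = 0
G(4) = mex({0, 2}) = 1
G(5) = mex({0, 1}) = 2
G(6) = mex({1, 2}) = 0
G(7) = mex({0, 2}) = 1
G(8) = mex({0, 1}) = 2
G(9) = mex({1, 2}) = 0
G(10) = mex({0, 2}) = 1
Observe that G(3)..G(10) = 0, 1, 2, 0, 1, 2, 0, 1 repeats G(0)..G(7) = 0, 1, 2, 0, 1, 2, 0, 1.
For k >= max(S) = 8, G(k) is determined by the previous 8 values G(k-8)..G(k-1); a window of 8 consecutive values has recurred shifted by 3, so by induction G(k + 3) = G(k) for all k >= 0: the sequence is periodic from the start with period 3.
One period: G(0..2) = 0, 1, 2.
53 mod 3 = 2, so G(53) = G(2) = 2.

2


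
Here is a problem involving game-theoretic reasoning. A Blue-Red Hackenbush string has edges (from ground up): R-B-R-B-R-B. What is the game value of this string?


Edges (from ground): R-B-R-B-R-B
By Berlekamp's sign-expansion rule, a Blue-Red Hackenbush stalk has the value of the surreal number whose sign sequence is the edge sequence with B -> + and R -> -.
Sign sequence: -+-+-+
Trace the sign expansion in the surreal number tree, starting from 0:
Edge 1: R (sign -) -> bounds (-inf, 0), value = -1
Edge 2: B (sign +) -> bounds (-1, 0), value = -1/2
Edge 3: R (sign -) -> bounds (-1, -1/2), value = -3/4
Edge 4: B (sign +) -> bounds (-3/4, -1/2), value = -5/8
Edge 5: R (sign -) -> bounds (-3/4, -5/8), value = -11/16
Edge 6: B (sign +) -> bounds (-11/16, -5/8), value = -21/32
Game value = -21/32

-21/32


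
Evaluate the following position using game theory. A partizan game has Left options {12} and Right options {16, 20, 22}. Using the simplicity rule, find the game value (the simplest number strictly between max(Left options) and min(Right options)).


Left options: {12}, max = 12
Right options: {16, 20, 22}, min = 16
All options are numbers and max(Left) < min(Right), so by the simplicity theorem the value is the simplest (earliest-born) number strictly between 12 and 16.
Integers 13 through 15 all lie strictly between 12 and 16.
Among integers, the simplest (lowest birthday = smallest |n|; 0 is born on day 0, +-n on day n) is 13.
No non-integer in the interval can be simpler: if x is a non-integer in the interval, then floor(x) or ceil(x) also lies in the interval (the interval contains an integer), and both are proper prefixes of x's sign expansion, i.e. born earlier. So the game value is 13.
Game value = 13

13


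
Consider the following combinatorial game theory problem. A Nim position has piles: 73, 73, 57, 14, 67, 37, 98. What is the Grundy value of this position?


We need the XOR (exclusive or) of all pile sizes.
After XOR-ing pile 1 (size 73): 0 XOR 73 = 73
After XOR-ing pile 2 (size 73): 73 XOR 73 = 0
After XOR-ing pile 3 (size 57): 0 XOR 57 = 57
After XOR-ing pile 4 (size 14): 57 XOR 14 = 55
After XOR-ing pile 5 (size 67): 55 XOR 67 = 116
After XOR-ing pile 6 (size 37): 116 XOR 37 = 81
After XOR-ing pile 7 (size 98): 81 XOR 98 = 51
The Nim-value of this position is 51.

51


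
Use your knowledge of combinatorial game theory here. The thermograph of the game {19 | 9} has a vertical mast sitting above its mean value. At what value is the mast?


Game = {19 | 9}, a switch {a | b} with numbers a > b.
Its thermograph has left wall a - t and right wall b + t, which meet at t = (a - b)/2, where both equal (a + b)/2. So the mast (mean value) is at (a + b)/2.
Mean = (19 + (9))/2 = 28/2 = 14

14


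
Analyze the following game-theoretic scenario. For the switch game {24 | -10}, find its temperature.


The game is {24 | -10}, a switch {a | b} with numbers a > b.
Cooling {a | b} by t gives {a - t | b + t}, which stops being hot when a - t = b + t, i.e. at t = (a - b)/2. So the temperature of a switch is (a - b)/2.
Temperature = (Left option - Right option) / 2
= (24 - (-10)) / 2
= 34 / 2
= 17

17


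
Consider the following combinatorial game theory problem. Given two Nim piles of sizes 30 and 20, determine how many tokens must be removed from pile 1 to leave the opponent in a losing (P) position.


Piles: 30 and 20
Current XOR: 30 XOR 20 = 10 (non-zero, so this is an N-position).
To make the XOR zero, we need to find a move that balances the piles.
For pile 1 (size 30): target = 30 XOR 10 = 20
We reduce pile 1 from 30 to 20.
Tokens removed: 30 - 20 = 10
Verification: 20 XOR 20 = 0

10


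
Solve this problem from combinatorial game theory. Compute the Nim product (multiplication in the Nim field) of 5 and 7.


Nim multiplication is bilinear over XOR: (u XOR v) * w = (u*w) XOR (v*w).
So we split each operand into its bit components and XOR the pairwise Nim products.
5 = 1 + 4 (as XOR of powers of 2).
7 = 1 + 2 + 4 (as XOR of powers of 2).
Using the standard Nim-product table on single bits:
  2*2 = 3,   2*4 = 8,   2*8 = 12,
  4*4 = 6,   4*8 = 11,  8*8 = 13,
and  1*x = x (identity), k*l = l*k (commutative).
Pairwise Nim products:
  1 * 1 = 1
  1 * 2 = 2
  1 * 4 = 4
  4 * 1 = 4
  4 * 2 = 8
  4 * 4 = 6
XOR them: 1 XOR 2 XOR 4 XOR 4 XOR 8 XOR 6 = 13.
Result: 5 * 7 = 13 (in Nim).

13


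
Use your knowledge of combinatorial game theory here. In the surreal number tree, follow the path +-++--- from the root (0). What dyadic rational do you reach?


Sign expansion: +-++---
Rule: track bounds (lo, hi), initially (-inf, +inf). On '+', the current value becomes lo and we move to the simplest number in (value, hi): value + 1 if hi = +inf, otherwise the midpoint (value + hi)/2. On '-', the current value becomes hi and we move to value - 1 if lo = -inf, otherwise the midpoint (lo + value)/2.
Start at 0.
Step 1: sign = +, move right. Bounds: (0, +inf). Value = 1
Step 2: sign = -, move left. Bounds: (0, 1). Value = 1/2
Step 3: sign = +, move right. Bounds: (1/2, 1). Value = 3/4
Step 4: sign = +, move right. Bounds: (3/4, 1). Value = 7/8
Step 5: sign = -, move left. Bounds: (3/4, 7/8). Value = 13/16
Step 6: sign = -, move left. Bounds: (3/4, 13/16). Value = 25/32
Step 7: sign = -, move left. Bounds: (3/4, 25/32). Value = 49/64
The surreal number with sign expansion +-++--- is 49/64.

49/64


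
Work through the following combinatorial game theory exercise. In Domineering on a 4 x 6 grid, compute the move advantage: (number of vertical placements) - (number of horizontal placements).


Board is 4 x 6 (rows x cols).
Left (vertical) placements: (rows-1) * cols = 3 * 6 = 18
Right (horizontal) placements: rows * (cols-1) = 4 * 5 = 20
Advantage = Left - Right = 18 - 20 = -2

-2


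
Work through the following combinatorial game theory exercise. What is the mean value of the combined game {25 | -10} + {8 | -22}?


G1 = {25 | -10}, G2 = {8 | -22}
Each is a switch {a | b} with numbers a > b; its mean value is (a + b)/2, and mean value is additive over game sums: m(G1 + G2) = m(G1) + m(G2).
Mean of G1 = (25 + (-10))/2 = 15/2 = 15/2
Mean of G2 = (8 + (-22))/2 = -14/2 = -7
Mean of G1 + G2 = 15/2 + -7 = 1/2

1/2


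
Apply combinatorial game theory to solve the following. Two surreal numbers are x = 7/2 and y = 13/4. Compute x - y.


x = 7/2, y = 13/4
Converting to common denominator: 4
x = 14/4, y = 13/4
x - y = 7/2 - 13/4 = 1/4

1/4


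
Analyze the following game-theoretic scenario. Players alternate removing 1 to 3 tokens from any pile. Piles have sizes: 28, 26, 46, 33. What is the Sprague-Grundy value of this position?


Subtraction set: {1, 2, 3}
For this subtraction set, G(n) = n mod 4 (period = max + 1 = 4).
Pile 1 (size 28): G(28) = 28 mod 4 = 0
Pile 2 (size 26): G(26) = 26 mod 4 = 2
Pile 3 (size 46): G(46) = 46 mod 4 = 2
Pile 4 (size 33): G(33) = 33 mod 4 = 1
Total Grundy value = XOR of all: 0 XOR 2 XOR 2 XOR 1 = 1

1


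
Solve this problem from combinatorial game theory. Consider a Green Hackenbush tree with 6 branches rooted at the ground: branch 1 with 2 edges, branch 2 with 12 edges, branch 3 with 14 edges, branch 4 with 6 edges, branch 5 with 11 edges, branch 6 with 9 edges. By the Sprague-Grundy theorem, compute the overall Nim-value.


The tree has 6 branches from the ground vertex.
In Green Hackenbush, the Nim-value of a simple path of length k is k.
Branch 1: length 2, Nim-value = 2
Branch 2: length 12, Nim-value = 12
Branch 3: length 14, Nim-value = 14
Branch 4: length 6, Nim-value = 6
Branch 5: length 11, Nim-value = 11
Branch 6: length 9, Nim-value = 9
Total Nim-value = XOR of all branch values:
0 XOR 2 = 2
2 XOR 12 = 14
14 XOR 14 = 0
0 XOR 6 = 6
6 XOR 11 = 13
13 XOR 9 = 4
Nim-value of the tree = 4

4


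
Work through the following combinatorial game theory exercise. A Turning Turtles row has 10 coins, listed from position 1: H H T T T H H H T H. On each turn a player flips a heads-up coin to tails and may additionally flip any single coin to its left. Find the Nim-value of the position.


Coins: H H T T T H H H T H
Key fact: a single head at position k behaves exactly like a Nim heap of size k (turning it to T and optionally flipping a coin at j < k corresponds to moving the heap from k to j, or to 0), and heads combine as a disjunctive sum (two heads at the same place would cancel, matching j XOR j = 0). So the Nim-value is the XOR of the 1-indexed positions of the heads.
Face-up positions (1-indexed): [1, 2, 6, 7, 8, 10]
XOR 0 with 1: 0 XOR 1 = 1
XOR 1 with 2: 1 XOR 2 = 3
XOR 3 with 6: 3 XOR 6 = 5
XOR 5 with 7: 5 XOR 7 = 2
XOR 2 with 8: 2 XOR 8 = 10
XOR 10 with 10: 10 XOR 10 = 0
Nim-value = 0

0


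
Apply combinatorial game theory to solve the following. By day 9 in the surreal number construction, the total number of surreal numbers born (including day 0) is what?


Day 0: {|} = 0 is born. Count = 1.
Day n: the number of surreal numbers born by day n is 2^(n+1) - 1.
By day 0: 2^1 - 1 = 1
By day 1: 2^2 - 1 = 3
By day 2: 2^3 - 1 = 7
By day 3: 2^4 - 1 = 15
By day 4: 2^5 - 1 = 31
By day 5: 2^6 - 1 = 63
By day 6: 2^7 - 1 = 127
By day 7: 2^8 - 1 = 255
By day 8: 2^9 - 1 = 511
By day 9: 2^10 - 1 = 1023
By day 9: 1023 surreal numbers.

1023


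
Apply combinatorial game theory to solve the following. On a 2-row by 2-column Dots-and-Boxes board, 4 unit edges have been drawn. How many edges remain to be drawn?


Grid: 2 x 2 boxes, i.e. 3 rows and 3 columns of dots.
Horizontal edges: (rows + 1) * cols = 3 * 2 = 6
Vertical edges: rows * (cols + 1) = 2 * 3 = 6
Total edges: 6 + 6 = 12
Edges drawn: 4
Remaining: 12 - 4 = 8

8


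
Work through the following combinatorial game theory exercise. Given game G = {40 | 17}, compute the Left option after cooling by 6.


Original game: {40 | 17} (a switch {a | b} with a > b).
Cooling by t (for t below the temperature (a - b)/2 = 23/2) taxes each move by t: {a | b} cooled by t is {a - t | b + t}.
Cooling amount: t = 6
Cooled Left option: 40 - 6 = 34
Cooled Right option: 17 + 6 = 23
Cooled game: {34 | 23}
Left option = 34

34


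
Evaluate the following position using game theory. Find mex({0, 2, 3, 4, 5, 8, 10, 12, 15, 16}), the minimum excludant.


Set = {0, 2, 3, 4, 5, 8, 10, 12, 15, 16}
0 is in the set.
1 is NOT in the set. This is the mex.
mex = 1

1


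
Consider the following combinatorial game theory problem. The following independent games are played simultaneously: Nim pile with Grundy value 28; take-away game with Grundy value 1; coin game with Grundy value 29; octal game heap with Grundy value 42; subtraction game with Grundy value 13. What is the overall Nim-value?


By the Sprague-Grundy theorem, the Grundy value of a sum of games is the XOR of individual Grundy values.
Nim pile: Grundy value = 28. Running XOR: 0 XOR 28 = 28
take-away game: Grundy value = 1. Running XOR: 28 XOR 1 = 29
coin game: Grundy value = 29. Running XOR: 29 XOR 29 = 0
octal game heap: Grundy value = 42. Running XOR: 0 XOR 42 = 42
subtraction game: Grundy value = 13. Running XOR: 42 XOR 13 = 39
The combined Grundy value is 39.

39


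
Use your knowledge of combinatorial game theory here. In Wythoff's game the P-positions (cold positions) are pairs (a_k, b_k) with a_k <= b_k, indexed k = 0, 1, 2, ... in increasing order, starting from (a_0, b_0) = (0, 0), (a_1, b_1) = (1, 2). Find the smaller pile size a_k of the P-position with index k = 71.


By Wythoff's theorem, a_k = floor(k * phi) and b_k = floor(k * phi^2) = a_k + k, where phi = (1 + sqrt(5))/2 is the golden ratio.
phi = (1 + sqrt(5))/2 = 1.618034
k = 71
k * phi = 71 * 1.618034 = 114.880413
a_71 = floor(k * phi) = 114

114


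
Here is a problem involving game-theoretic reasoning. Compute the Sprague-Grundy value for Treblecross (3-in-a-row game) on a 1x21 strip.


Treblecross: place X on empty cells; 3-in-a-row wins.
Playing within two cells of an existing X lets the opponent win at once, so sensible play treats the cells i-2..i+2 around each X as dead. The player left with no safe cell loses, so this is a normal-play take-away game on strips of safe cells.
Placing X at cell i (0-indexed) of a strip of k safe cells leaves independent strips of sizes max(0, i-2) and max(0, k-i-3). Hence G(k) = mex{ G(max(0,i-2)) XOR G(max(0,k-i-3)) : 0 <= i < k }, with G(0) = 0.
G(1): splits (0,0):0^0=0 -> mex({0}) = 1
G(2): splits (0,0):0^0=0 -> mex({0}) = 1
G(3): splits (0,0):0^0=0 -> mex({0}) = 1
G(4): splits (0,1):0^1=1 (0,0):0^0=0 -> mex({0, 1}) = 2
G(5): splits (0,2):0^1=1 (0,1):0^1=1 (0,0):0^0=0 -> mex({0, 1}) = 2
G(6) = mex({1}) = 0
G(7) = mex({0, 1, 2}) = 3
G(8) = mex({0, 1, 2}) = 3
G(9) = mex({0, 2}) = 1
G(10) = mex({0, 2, 3}) = 1
G(11) = mex({0, 3}) = 1
G(12) = mex({1, 3}) = 0
G(13) = mex({0, 1, 2, 3}) = 4
G(14) = mex({0, 1, 2}) = 3
G(15) = mex({0, 1, 2}) = 3
G(16) = mex({0, 1, 2, 4}) = 3
G(17) = mex({0, 1, 3, 4}) = 2
G(18) = mex({0, 1, 3, 4}) = 2
G(19) = mex({0, 1, 3, 5}) = 2
G(20) = mex({0, 1, 2, 3, 5}) = 4
G(21) = mex({0, 1, 2, 3, 5}) = 4
Therefore G(21) = 4.

4


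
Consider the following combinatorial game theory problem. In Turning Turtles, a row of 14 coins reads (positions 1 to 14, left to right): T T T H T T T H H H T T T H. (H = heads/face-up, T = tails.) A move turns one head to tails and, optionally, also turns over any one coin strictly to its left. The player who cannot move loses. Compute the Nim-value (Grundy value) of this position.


Coins: T T T H T T T H H H T T T H
Key fact: a single head at position k behaves exactly like a Nim heap of size k (turning it to T and optionally flipping a coin at j < k corresponds to moving the heap from k to j, or to 0), and heads combine as a disjunctive sum (two heads at the same place would cancel, matching j XOR j = 0). So the Nim-value is the XOR of the 1-indexed positions of the heads.
Face-up positions (1-indexed): [4, 8, 9, 10, 14]
XOR 0 with 4: 0 XOR 4 = 4
XOR 4 with 8: 4 XOR 8 = 12
XOR 12 with 9: 12 XOR 9 = 5
XOR 5 with 10: 5 XOR 10 = 15
XOR 15 with 14: 15 XOR 14 = 1
Nim-value = 1

1


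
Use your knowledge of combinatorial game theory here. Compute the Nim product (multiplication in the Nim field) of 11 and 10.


Nim multiplication is bilinear over XOR: (u XOR v) * w = (u*w) XOR (v*w).
So we split each operand into its bit components and XOR the pairwise Nim products.
11 = 1 + 2 + 8 (as XOR of powers of 2).
10 = 2 + 8 (as XOR of powers of 2).
Using the standard Nim-product table on single bits:
  2*2 = 3,   2*4 = 8,   2*8 = 12,
  4*4 = 6,   4*8 = 11,  8*8 = 13,
and  1*x = x (identity), k*l = l*k (commutative).
Pairwise Nim products:
  1 * 2 = 2
  1 * 8 = 8
  2 * 2 = 3
  2 * 8 = 12
  8 * 2 = 12
  8 * 8 = 13
XOR them: 2 XOR 8 XOR 3 XOR 12 XOR 12 XOR 13 = 4.
Result: 11 * 10 = 4 (in Nim).

4


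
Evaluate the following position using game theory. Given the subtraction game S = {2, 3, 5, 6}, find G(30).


The subtraction set is S = {2, 3, 5, 6}.
G(k) = mex{ G(k - s) : s in S, s <= k }. We compute iteratively: G(0) = 0.
G(1) = mex({}) = 0
G(2) = mex({0}) = 1
G(3) = mex({0}) = 1
G(4) = mex({0, 1}) = 2
G(5) = mex({0, 1}) = 2
G(6) = mex({0, 1, 2}) = 3
G(7) = mex({0, 1, 2}) = 3
G(8) = mex({1, 2, 3}) = 0
G(9) = mex({1, 2, 3}) = 0
G(10) = mex({0, 2, 3}) = 1
G(11) = mex({0, 2, 3}) = 1
G(12) = mex({0, 1, 3}) = 2
G(13) = mex({0, 1, 3}) = 2
Observe that G(8)..G(13) = 0, 0, 1, 1, 2, 2 repeats G(0)..G(5) = 0, 0, 1, 1, 2, 2.
For k >= max(S) = 6, G(k) is determined by the previous 6 values G(k-6)..G(k-1); a window of 6 consecutive values has recurred shifted by 8, so by induction G(k + 8) = G(k) for all k >= 0: the sequence is periodic from the start with period 8.
One period: G(0..7) = 0, 0, 1, 1, 2, 2, 3, 3.
30 mod 8 = 6, so G(30) = G(6) = 3.

3


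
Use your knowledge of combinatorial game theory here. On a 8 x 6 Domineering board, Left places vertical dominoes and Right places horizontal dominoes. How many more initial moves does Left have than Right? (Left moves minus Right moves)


Board is 8 x 6 (rows x cols).
Left (vertical) placements: (rows-1) * cols = 7 * 6 = 42
Right (horizontal) placements: rows * (cols-1) = 8 * 5 = 40
Advantage = Left - Right = 42 - 40 = 2

2


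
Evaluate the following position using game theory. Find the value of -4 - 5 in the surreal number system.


x = -4, y = 5
x - y = -4 - 5 = -9

-9


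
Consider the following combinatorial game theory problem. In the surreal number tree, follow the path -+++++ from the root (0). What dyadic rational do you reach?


Sign expansion: -+++++
Rule: track bounds (lo, hi), initially (-inf, +inf). On '+', the current value becomes lo and we move to the simplest number in (value, hi): value + 1 if hi = +inf, otherwise the midpoint (value + hi)/2. On '-', the current value becomes hi and we move to value - 1 if lo = -inf, otherwise the midpoint (lo + value)/2.
Start at 0.
Step 1: sign = -, move left. Bounds: (-inf, 0). Value = -1
Step 2: sign = +, move right. Bounds: (-1, 0). Value = -1/2
Step 3: sign = +, move right. Bounds: (-1/2, 0). Value = -1/4
Step 4: sign = +, move right. Bounds: (-1/4, 0). Value = -1/8
Step 5: sign = +, move right. Bounds: (-1/8, 0). Value = -1/16
Step 6: sign = +, move right. Bounds: (-1/16, 0). Value = -1/32
The surreal number with sign expansion -+++++ is -1/32.

-1/32


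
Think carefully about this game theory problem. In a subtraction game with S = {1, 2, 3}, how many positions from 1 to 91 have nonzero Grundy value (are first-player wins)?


Subtraction set S = {1, 2, 3}, so G(n) = n mod 4.
G(n) = 0 when n is a multiple of 4.
Multiples of 4 in [1, 91]: 22
N-positions (nonzero Grundy) = 91 - 22 = 69

69


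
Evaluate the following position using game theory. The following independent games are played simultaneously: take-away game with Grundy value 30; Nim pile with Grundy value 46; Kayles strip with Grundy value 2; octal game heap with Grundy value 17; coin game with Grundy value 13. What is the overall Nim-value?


By the Sprague-Grundy theorem, the Grundy value of a sum of games is the XOR of individual Grundy values.
take-away game: Grundy value = 30. Running XOR: 0 XOR 30 = 30
Nim pile: Grundy value = 46. Running XOR: 30 XOR 46 = 48
Kayles strip: Grundy value = 2. Running XOR: 48 XOR 2 = 50
octal game heap: Grundy value = 17. Running XOR: 50 XOR 17 = 35
coin game: Grundy value = 13. Running XOR: 35 XOR 13 = 46
The combined Grundy value is 46.

46


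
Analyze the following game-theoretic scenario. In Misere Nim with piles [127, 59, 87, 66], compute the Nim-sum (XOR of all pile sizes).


We need the XOR (exclusive or) of all pile sizes.
After XOR-ing pile 1 (size 127): 0 XOR 127 = 127
After XOR-ing pile 2 (size 59): 127 XOR 59 = 68
After XOR-ing pile 3 (size 87): 68 XOR 87 = 19
After XOR-ing pile 4 (size 66): 19 XOR 66 = 81
The Nim-value of this position is 81.

81


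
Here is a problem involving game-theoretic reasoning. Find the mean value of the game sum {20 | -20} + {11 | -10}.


G1 = {20 | -20}, G2 = {11 | -10}
Each is a switch {a | b} with numbers a > b; its mean value is (a + b)/2, and mean value is additive over game sums: m(G1 + G2) = m(G1) + m(G2).
Mean of G1 = (20 + (-20))/2 = 0/2 = 0
Mean of G2 = (11 + (-10))/2 = 1/2 = 1/2
Mean of G1 + G2 = 0 + 1/2 = 1/2

1/2


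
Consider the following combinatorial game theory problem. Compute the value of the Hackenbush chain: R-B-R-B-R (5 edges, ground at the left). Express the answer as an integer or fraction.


Edges (from ground): R-B-R-B-R
By Berlekamp's sign-expansion rule, a Blue-Red Hackenbush stalk has the value of the surreal number whose sign sequence is the edge sequence with B -> + and R -> -.
Sign sequence: -+-+-
Trace the sign expansion in the surreal number tree, starting from 0:
Edge 1: R (sign -) -> bounds (-inf, 0), value = -1
Edge 2: B (sign +) -> bounds (-1, 0), value = -1/2
Edge 3: R (sign -) -> bounds (-1, -1/2), value = -3/4
Edge 4: B (sign +) -> bounds (-3/4, -1/2), value = -5/8
Edge 5: R (sign -) -> bounds (-3/4, -5/8), value = -11/16
Game value = -11/16

-11/16


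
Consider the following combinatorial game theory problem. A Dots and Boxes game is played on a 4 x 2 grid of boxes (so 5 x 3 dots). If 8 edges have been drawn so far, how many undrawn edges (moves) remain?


Grid: 4 x 2 boxes, i.e. 5 rows and 3 columns of dots.
Horizontal edges: (rows + 1) * cols = 5 * 2 = 10
Vertical edges: rows * (cols + 1) = 4 * 3 = 12
Total edges: 10 + 12 = 22
Edges drawn: 8
Remaining: 22 - 8 = 14

14


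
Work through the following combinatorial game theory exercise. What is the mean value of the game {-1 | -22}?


Game = {-1 | -22}, a switch {a | b} with numbers a > b.
Its thermograph has left wall a - t and right wall b + t, which meet at t = (a - b)/2, where both equal (a + b)/2. So the mast (mean value) is at (a + b)/2.
Mean = (-1 + (-22))/2 = -23/2 = -23/2

-23/2


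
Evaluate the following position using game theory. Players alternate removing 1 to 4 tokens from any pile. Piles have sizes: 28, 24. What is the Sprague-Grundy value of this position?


Subtraction set: {1, 2, 3, 4}
For this subtraction set, G(n) = n mod 5 (period = max + 1 = 5).
Pile 1 (size 28): G(28) = 28 mod 5 = 3
Pile 2 (size 24): G(24) = 24 mod 5 = 4
Total Grundy value = XOR of all: 3 XOR 4 = 7

7


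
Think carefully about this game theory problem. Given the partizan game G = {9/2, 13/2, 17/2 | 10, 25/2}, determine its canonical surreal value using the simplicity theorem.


Left options: {9/2, 13/2, 17/2}, max = 17/2
Right options: {10, 25/2}, min = 10
All options are numbers and max(Left) < min(Right), so by the simplicity theorem the value is the simplest (earliest-born) number strictly between 17/2 and 10.
The only integer strictly between 17/2 and 10 is 9.
No non-integer in the interval can be simpler: if x is a non-integer in the interval, then floor(x) or ceil(x) also lies in the interval (the interval contains an integer), and both are proper prefixes of x's sign expansion, i.e. born earlier. So the game value is 9.
Game value = 9

9


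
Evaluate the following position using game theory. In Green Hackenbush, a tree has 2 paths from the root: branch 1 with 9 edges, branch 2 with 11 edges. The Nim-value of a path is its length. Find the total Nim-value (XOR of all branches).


The tree has 2 branches from the ground vertex.
In Green Hackenbush, the Nim-value of a simple path of length k is k.
Branch 1: length 9, Nim-value = 9
Branch 2: length 11, Nim-value = 11
Total Nim-value = XOR of all branch values:
0 XOR 9 = 9
9 XOR 11 = 2
Nim-value of the tree = 2

2


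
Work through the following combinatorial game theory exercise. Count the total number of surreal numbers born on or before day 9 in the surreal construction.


Day 0: {|} = 0 is born. Count = 1.
Day n: the number of surreal numbers born by day n is 2^(n+1) - 1.
By day 0: 2^1 - 1 = 1
By day 1: 2^2 - 1 = 3
By day 2: 2^3 - 1 = 7
By day 3: 2^4 - 1 = 15
By day 4: 2^5 - 1 = 31
By day 5: 2^6 - 1 = 63
By day 6: 2^7 - 1 = 127
By day 7: 2^8 - 1 = 255
By day 8: 2^9 - 1 = 511
By day 9: 2^10 - 1 = 1023
By day 9: 1023 surreal numbers.

1023


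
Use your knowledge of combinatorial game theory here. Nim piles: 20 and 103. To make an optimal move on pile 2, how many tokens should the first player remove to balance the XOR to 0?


Piles: 20 and 103
Current XOR: 20 XOR 103 = 115 (non-zero, so this is an N-position).
To make the XOR zero, we need to find a move that balances the piles.
For pile 2 (size 103): target = 103 XOR 115 = 20
We reduce pile 2 from 103 to 20.
Tokens removed: 103 - 20 = 83
Verification: 20 XOR 20 = 0

83


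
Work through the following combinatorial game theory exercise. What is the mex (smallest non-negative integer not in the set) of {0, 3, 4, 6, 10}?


Set = {0, 3, 4, 6, 10}
0 is in the set.
1 is NOT in the set. This is the mex.
mex = 1

1


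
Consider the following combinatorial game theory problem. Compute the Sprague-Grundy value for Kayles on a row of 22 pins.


Kayles: a move removes 1 or 2 adjacent pins from a contiguous row.
Removing pins from a row of k leaves two independent rows (a, b) with a + b = k - 1 (one pin) or a + b = k - 2 (two pins); an end removal gives a = 0.
By Sprague-Grundy, G(k) = mex{ G(a) XOR G(b) } over all these splits. G(0) = 0.
G(1): splits (0,0):0^0=0 -> mex({0}) = 1
G(2): splits (0,1):0^1=1 (0,0):0^0=0 -> mex({0, 1}) = 2
G(3): splits (0,2):0^2=2 (1,1):1^1=0 (0,1):0^1=1 -> mex({0, 1, 2}) = 3
G(4): splits (0,3):0^3=3 (1,2):1^2=3 (0,2):0^2=2 (1,1):1^1=0 -> mex({0, 2, 3}) = 1
G(5): splits (0,4):0^1=1 (1,3):1^3=2 (2,2):2^2=0 (0,3):0^3=3 (1,2):1^2=3 -> mex({0, 1, 2, 3}) = 4
G(6) = mex({0, 1, 2, 4}) = 3
G(7) = mex({0, 1, 3, 4, 5}) = 2
G(8) = mex({0, 2, 3, 5, 6}) = 1
G(9) = mex({0, 1, 2, 3, 6, 7}) = 4
G(10) = mex({0, 1, 3, 4, 5, 7}) = 2
G(11) = mex({0, 1, 2, 3, 4, 5}) = 6
G(12) = mex({0, 1, 2, 3, 5, 6, 7}) = 4
G(13) = mex({0, 2, 3, 4, 6, 7}) = 1
G(14) = mex({0, 1, 4, 5, 6, 7}) = 2
G(15) = mex({0, 1, 2, 3, 4, 5, 6}) = 7
G(16) = mex({0, 2, 3, 5, 6, 7}) = 1
G(17) = mex({0, 1, 2, 3, 5, 6, 7}) = 4
G(18) = mex({0, 1, 2, 4, 5, 6}) = 3
G(19) = mex({0, 1, 3, 4, 5, 7}) = 2
G(20) = mex({0, 2, 3, 4, 5, 6, 7}) = 1
G(21) = mex({0, 1, 2, 3, 5, 6, 7}) = 4
G(22) = mex({0, 1, 2, 3, 4, 5, 7}) = 6
Therefore G(22) = 6.

6


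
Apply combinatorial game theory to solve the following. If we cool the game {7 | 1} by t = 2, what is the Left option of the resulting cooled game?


Original game: {7 | 1} (a switch {a | b} with a > b).
Cooling by t (for t below the temperature (a - b)/2 = 3) taxes each move by t: {a | b} cooled by t is {a - t | b + t}.
Cooling amount: t = 2
Cooled Left option: 7 - 2 = 5
Cooled Right option: 1 + 2 = 3
Cooled game: {5 | 3}
Left option = 5

5


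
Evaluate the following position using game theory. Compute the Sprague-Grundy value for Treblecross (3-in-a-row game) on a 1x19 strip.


Treblecross: place X on empty cells; 3-in-a-row wins.
Playing within two cells of an existing X lets the opponent win at once, so sensible play treats the cells i-2..i+2 around each X as dead. The player left with no safe cell loses, so this is a normal-play take-away game on strips of safe cells.
Placing X at cell i (0-indexed) of a strip of k safe cells leaves independent strips of sizes max(0, i-2) and max(0, k-i-3). Hence G(k) = mex{ G(max(0,i-2)) XOR G(max(0,k-i-3)) : 0 <= i < k }, with G(0) = 0.
G(1): splits (0,0):0^0=0 -> mex({0}) = 1
G(2): splits (0,0):0^0=0 -> mex({0}) = 1
G(3): splits (0,0):0^0=0 -> mex({0}) = 1
G(4): splits (0,1):0^1=1 (0,0):0^0=0 -> mex({0, 1}) = 2
G(5): splits (0,2):0^1=1 (0,1):0^1=1 (0,0):0^0=0 -> mex({0, 1}) = 2
G(6) = mex({1}) = 0
G(7) = mex({0, 1, 2}) = 3
G(8) = mex({0, 1, 2}) = 3
G(9) = mex({0, 2}) = 1
G(10) = mex({0, 2, 3}) = 1
G(11) = mex({0, 3}) = 1
G(12) = mex({1, 3}) = 0
G(13) = mex({0, 1, 2, 3}) = 4
G(14) = mex({0, 1, 2}) = 3
G(15) = mex({0, 1, 2}) = 3
G(16) = mex({0, 1, 2, 4}) = 3
G(17) = mex({0, 1, 3, 4}) = 2
G(18) = mex({0, 1, 3, 4}) = 2
G(19) = mex({0, 1, 3, 5}) = 2
Therefore G(19) = 2.

2


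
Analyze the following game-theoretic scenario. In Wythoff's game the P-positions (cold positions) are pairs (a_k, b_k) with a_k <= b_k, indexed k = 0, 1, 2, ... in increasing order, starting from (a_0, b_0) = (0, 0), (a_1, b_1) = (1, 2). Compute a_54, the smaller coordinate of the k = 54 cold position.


By Wythoff's theorem, a_k = floor(k * phi) and b_k = floor(k * phi^2) = a_k + k, where phi = (1 + sqrt(5))/2 is the golden ratio.
phi = (1 + sqrt(5))/2 = 1.618034
k = 54
k * phi = 54 * 1.618034 = 87.373835
a_54 = floor(k * phi) = 87

87


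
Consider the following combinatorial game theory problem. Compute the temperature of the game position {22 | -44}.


The game is {22 | -44}, a switch {a | b} with numbers a > b.
Cooling {a | b} by t gives {a - t | b + t}, which stops being hot when a - t = b + t, i.e. at t = (a - b)/2. So the temperature of a switch is (a - b)/2.
Temperature = (Left option - Right option) / 2
= (22 - (-44)) / 2
= 66 / 2
= 33

33


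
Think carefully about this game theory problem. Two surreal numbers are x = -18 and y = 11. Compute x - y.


x = -18, y = 11
x - y = -18 - 11 = -29

-29


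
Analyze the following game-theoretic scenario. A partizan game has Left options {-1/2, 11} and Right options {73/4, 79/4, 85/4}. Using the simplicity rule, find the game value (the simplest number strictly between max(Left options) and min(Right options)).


Left options: {-1/2, 11}, max = 11
Right options: {73/4, 79/4, 85/4}, min = 73/4
All options are numbers and max(Left) < min(Right), so by the simplicity theorem the value is the simplest (earliest-born) number strictly between 11 and 73/4.
Integers 12 through 18 all lie strictly between 11 and 73/4.
Among integers, the simplest (lowest birthday = smallest |n|; 0 is born on day 0, +-n on day n) is 12.
No non-integer in the interval can be simpler: if x is a non-integer in the interval, then floor(x) or ceil(x) also lies in the interval (the interval contains an integer), and both are proper prefixes of x's sign expansion, i.e. born earlier. So the game value is 12.
Game value = 12

12


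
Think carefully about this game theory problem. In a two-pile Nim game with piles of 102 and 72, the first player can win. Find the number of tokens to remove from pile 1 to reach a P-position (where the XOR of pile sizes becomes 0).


Piles: 102 and 72
Current XOR: 102 XOR 72 = 46 (non-zero, so this is an N-position).
To make the XOR zero, we need to find a move that balances the piles.
For pile 1 (size 102): target = 102 XOR 46 = 72
We reduce pile 1 from 102 to 72.
Tokens removed: 102 - 72 = 30
Verification: 72 XOR 72 = 0

30


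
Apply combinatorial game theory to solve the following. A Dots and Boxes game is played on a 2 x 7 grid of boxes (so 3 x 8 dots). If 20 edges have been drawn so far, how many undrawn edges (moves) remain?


Grid: 2 x 7 boxes, i.e. 3 rows and 8 columns of dots.
Horizontal edges: (rows + 1) * cols = 3 * 7 = 21
Vertical edges: rows * (cols + 1) = 2 * 8 = 16
Total edges: 21 + 16 = 37
Edges drawn: 20
Remaining: 37 - 20 = 17

17


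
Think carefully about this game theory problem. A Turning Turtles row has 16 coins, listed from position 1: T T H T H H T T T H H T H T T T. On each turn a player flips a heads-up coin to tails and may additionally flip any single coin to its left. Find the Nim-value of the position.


Coins: T T H T H H T T T H H T H T T T
Key fact: a single head at position k behaves exactly like a Nim heap of size k (turning it to T and optionally flipping a coin at j < k corresponds to moving the heap from k to j, or to 0), and heads combine as a disjunctive sum (two heads at the same place would cancel, matching j XOR j = 0). So the Nim-value is the XOR of the 1-indexed positions of the heads.
Face-up positions (1-indexed): [3, 5, 6, 10, 11, 13]
XOR 0 with 3: 0 XOR 3 = 3
XOR 3 with 5: 3 XOR 5 = 6
XOR 6 with 6: 6 XOR 6 = 0
XOR 0 with 10: 0 XOR 10 = 10
XOR 10 with 11: 10 XOR 11 = 1
XOR 1 with 13: 1 XOR 13 = 12
Nim-value = 12

12


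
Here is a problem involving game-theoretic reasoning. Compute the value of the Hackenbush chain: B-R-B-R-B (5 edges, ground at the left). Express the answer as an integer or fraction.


Edges (from ground): B-R-B-R-B
By Berlekamp's sign-expansion rule, a Blue-Red Hackenbush stalk has the value of the surreal number whose sign sequence is the edge sequence with B -> + and R -> -.
Sign sequence: +-+-+
Trace the sign expansion in the surreal number tree, starting from 0:
Edge 1: B (sign +) -> bounds (0, +inf), value = 1
Edge 2: R (sign -) -> bounds (0, 1), value = 1/2
Edge 3: B (sign +) -> bounds (1/2, 1), value = 3/4
Edge 4: R (sign -) -> bounds (1/2, 3/4), value = 5/8
Edge 5: B (sign +) -> bounds (5/8, 3/4), value = 11/16
Game value = 11/16

11/16
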